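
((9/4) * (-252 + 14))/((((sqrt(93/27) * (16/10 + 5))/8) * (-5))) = 69.95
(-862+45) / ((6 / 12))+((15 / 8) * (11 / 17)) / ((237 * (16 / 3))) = -280890971 / 171904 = -1634.00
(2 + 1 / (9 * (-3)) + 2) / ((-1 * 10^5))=-0.00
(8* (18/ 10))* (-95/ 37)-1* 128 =-6104/ 37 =-164.97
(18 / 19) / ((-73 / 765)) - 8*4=-58154 / 1387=-41.93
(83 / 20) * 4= 83 / 5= 16.60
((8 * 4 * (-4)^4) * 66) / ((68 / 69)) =9326592 / 17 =548623.06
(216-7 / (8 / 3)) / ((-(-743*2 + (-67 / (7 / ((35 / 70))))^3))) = 195167 / 1459449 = 0.13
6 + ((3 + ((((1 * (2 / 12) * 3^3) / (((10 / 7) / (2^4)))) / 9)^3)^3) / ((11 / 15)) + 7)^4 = 1014324127037577556682425775383952905111407319364284726 / 340887345373630523681640625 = 2975540573164500354493959000.00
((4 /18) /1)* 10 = 20 /9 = 2.22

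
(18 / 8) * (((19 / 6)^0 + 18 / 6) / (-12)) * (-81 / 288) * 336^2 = 23814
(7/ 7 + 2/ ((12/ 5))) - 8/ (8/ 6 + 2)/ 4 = 37/ 30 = 1.23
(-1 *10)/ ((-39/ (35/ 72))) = 175/ 1404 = 0.12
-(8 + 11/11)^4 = -6561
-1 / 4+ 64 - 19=179 / 4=44.75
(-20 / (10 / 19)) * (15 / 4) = -285 / 2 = -142.50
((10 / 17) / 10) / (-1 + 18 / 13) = 13 / 85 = 0.15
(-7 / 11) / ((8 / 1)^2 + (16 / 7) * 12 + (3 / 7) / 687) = -11221 / 1612171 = -0.01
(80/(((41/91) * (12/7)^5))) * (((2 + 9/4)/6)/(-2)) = -4.25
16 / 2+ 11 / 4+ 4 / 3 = 145 / 12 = 12.08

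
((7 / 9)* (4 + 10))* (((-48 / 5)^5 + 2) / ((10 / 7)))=-87395617274 / 140625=-621479.95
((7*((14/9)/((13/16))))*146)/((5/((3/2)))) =114464/195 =586.99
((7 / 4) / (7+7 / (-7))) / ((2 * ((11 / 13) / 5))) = 455 / 528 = 0.86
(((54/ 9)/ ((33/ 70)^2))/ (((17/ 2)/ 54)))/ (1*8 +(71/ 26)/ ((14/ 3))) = 5136768/ 257125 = 19.98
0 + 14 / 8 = 7 / 4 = 1.75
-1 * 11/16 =-11/16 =-0.69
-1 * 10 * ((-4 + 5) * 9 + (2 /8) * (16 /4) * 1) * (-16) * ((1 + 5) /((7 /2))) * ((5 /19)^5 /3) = 20000000 /17332693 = 1.15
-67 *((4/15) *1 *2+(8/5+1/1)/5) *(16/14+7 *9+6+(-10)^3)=34452137/525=65623.12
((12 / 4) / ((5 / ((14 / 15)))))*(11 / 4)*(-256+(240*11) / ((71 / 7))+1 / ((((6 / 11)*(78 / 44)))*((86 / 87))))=19538827 / 2381340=8.20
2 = 2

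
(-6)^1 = -6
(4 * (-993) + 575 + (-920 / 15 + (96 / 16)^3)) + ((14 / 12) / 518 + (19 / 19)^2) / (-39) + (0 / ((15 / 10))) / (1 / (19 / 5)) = -56144689 / 17316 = -3242.36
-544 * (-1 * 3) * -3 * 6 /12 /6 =-408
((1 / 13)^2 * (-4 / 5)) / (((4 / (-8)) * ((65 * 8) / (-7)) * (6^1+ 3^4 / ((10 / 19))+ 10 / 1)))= -14 / 18663515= -0.00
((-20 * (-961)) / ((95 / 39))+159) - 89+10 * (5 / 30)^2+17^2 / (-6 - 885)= 269518795 / 33858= 7960.27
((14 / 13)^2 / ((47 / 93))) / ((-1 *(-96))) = 0.02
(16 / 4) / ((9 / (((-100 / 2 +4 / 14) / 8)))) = -58 / 21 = -2.76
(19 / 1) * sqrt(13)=19 * sqrt(13)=68.51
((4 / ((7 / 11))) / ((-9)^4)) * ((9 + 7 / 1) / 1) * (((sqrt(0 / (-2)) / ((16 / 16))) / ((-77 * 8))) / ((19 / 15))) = 0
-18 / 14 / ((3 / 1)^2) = -1 / 7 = -0.14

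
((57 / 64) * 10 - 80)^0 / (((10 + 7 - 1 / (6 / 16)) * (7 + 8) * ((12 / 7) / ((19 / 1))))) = 133 / 2580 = 0.05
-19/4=-4.75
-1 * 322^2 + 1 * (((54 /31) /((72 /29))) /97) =-1247111065 /12028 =-103683.99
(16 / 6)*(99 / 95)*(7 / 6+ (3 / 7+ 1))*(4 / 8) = 2398 / 665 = 3.61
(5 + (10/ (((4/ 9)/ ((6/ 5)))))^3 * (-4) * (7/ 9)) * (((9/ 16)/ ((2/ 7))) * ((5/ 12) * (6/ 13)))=-19287765/ 832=-23182.41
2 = 2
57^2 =3249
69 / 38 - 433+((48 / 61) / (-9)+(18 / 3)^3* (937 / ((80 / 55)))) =482305895 / 3477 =138713.23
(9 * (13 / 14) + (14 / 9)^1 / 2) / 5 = 1151 / 630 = 1.83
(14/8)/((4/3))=21/16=1.31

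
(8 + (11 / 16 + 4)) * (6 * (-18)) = -5481 / 4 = -1370.25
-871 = -871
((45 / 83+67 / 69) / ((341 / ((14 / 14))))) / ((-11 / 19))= -164654 / 21481977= -0.01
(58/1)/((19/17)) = 986/19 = 51.89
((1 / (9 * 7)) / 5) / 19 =1 / 5985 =0.00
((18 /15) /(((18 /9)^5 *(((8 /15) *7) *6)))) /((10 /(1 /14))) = 3 /250880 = 0.00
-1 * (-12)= 12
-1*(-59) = 59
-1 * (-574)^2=-329476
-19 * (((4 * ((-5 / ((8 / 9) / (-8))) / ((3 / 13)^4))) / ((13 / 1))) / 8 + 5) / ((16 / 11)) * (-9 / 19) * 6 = 365475 / 16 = 22842.19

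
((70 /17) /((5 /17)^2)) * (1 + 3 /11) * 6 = 19992 /55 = 363.49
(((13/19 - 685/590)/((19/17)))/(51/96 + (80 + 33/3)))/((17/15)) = -256560/62384771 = -0.00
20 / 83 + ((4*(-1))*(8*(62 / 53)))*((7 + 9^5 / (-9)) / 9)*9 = 1079261348 / 4399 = 245342.43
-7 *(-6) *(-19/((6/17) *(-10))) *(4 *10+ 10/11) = 101745/11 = 9249.55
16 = 16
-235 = -235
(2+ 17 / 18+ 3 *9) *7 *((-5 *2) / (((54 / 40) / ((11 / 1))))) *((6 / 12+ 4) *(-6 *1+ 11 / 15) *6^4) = 524597920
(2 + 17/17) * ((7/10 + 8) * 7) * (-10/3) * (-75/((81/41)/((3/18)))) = 208075/54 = 3853.24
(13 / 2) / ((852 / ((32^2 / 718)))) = 832 / 76467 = 0.01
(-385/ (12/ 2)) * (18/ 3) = -385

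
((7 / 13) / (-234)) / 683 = -0.00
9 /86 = 0.10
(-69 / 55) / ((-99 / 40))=184 / 363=0.51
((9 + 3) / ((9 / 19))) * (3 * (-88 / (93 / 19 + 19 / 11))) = -174724 / 173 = -1009.97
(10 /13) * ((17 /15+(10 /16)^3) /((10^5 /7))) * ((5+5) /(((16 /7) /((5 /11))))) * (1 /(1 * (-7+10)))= 518371 /10543104000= 0.00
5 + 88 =93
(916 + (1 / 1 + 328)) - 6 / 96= 19919 / 16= 1244.94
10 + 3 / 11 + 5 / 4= 507 / 44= 11.52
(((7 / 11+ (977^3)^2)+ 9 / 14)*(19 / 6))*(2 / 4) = 848243322272735102319 / 616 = 1377018380312881659.61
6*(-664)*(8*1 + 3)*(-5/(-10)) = -21912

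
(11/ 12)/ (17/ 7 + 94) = 77/ 8100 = 0.01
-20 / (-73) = 20 / 73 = 0.27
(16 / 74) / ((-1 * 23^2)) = -8 / 19573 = -0.00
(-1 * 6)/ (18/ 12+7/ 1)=-12/ 17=-0.71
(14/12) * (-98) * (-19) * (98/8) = 26611.08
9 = 9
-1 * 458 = -458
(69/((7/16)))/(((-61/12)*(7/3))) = -39744/2989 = -13.30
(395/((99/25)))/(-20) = -1975/396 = -4.99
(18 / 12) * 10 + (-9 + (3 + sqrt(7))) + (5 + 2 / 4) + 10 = 27.15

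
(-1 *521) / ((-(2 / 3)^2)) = 4689 / 4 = 1172.25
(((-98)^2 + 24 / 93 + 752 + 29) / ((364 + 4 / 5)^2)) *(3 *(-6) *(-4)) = 8048575 / 1432448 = 5.62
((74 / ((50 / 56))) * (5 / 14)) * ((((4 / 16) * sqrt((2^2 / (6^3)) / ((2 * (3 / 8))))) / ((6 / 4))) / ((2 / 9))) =37 * sqrt(2) / 15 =3.49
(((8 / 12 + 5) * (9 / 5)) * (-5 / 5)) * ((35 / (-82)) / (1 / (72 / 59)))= 12852 / 2419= 5.31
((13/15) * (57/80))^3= 0.24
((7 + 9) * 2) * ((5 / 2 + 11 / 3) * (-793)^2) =372278608 / 3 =124092869.33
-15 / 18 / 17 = -5 / 102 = -0.05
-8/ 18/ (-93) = 4/ 837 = 0.00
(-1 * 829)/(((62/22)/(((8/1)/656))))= -9119/2542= -3.59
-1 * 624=-624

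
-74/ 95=-0.78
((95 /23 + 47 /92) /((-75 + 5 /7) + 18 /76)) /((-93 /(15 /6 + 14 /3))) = 2442013 /505582596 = 0.00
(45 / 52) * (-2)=-45 / 26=-1.73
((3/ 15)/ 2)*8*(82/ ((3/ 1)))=328/ 15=21.87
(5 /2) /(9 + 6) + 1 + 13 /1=85 /6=14.17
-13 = -13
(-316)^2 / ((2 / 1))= 49928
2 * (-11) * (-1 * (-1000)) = -22000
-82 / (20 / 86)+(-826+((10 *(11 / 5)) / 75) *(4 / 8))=-88384 / 75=-1178.45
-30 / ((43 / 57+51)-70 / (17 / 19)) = 2907 / 2566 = 1.13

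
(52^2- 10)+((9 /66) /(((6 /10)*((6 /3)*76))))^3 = 100738712887421 /37393731584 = 2694.00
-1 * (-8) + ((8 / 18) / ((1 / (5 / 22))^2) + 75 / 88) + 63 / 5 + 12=33.48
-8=-8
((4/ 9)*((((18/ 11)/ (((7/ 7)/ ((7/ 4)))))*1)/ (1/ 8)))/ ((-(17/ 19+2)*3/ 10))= -4256/ 363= -11.72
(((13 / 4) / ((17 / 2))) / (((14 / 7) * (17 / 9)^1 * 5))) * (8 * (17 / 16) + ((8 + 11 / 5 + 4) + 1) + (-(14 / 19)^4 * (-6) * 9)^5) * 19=44949560049529164846889369855234209 / 114352656097166125451365986200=393078.41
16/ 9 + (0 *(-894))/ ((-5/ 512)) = 16/ 9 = 1.78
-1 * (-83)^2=-6889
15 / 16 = 0.94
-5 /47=-0.11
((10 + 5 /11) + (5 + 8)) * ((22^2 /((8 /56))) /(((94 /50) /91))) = 180780600 /47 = 3846395.74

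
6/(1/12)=72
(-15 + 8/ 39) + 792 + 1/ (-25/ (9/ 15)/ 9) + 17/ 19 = 72051493/ 92625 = 777.88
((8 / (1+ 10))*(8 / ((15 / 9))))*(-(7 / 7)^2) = -192 / 55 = -3.49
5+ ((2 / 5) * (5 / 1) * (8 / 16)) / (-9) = 44 / 9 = 4.89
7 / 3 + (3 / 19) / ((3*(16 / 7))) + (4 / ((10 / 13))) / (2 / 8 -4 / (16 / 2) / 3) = 64.76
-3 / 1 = -3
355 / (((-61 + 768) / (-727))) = -258085 / 707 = -365.04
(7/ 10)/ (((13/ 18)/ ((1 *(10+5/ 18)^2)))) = 47915/ 468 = 102.38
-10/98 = -5/49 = -0.10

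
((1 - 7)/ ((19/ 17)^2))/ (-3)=578/ 361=1.60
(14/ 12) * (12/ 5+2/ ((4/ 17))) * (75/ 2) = 476.88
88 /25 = 3.52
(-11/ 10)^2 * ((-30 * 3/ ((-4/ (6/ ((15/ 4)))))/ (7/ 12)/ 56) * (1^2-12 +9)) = -3267/ 1225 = -2.67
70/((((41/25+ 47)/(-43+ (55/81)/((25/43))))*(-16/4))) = 15.05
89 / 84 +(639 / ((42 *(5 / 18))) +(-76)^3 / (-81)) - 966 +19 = 51350783 / 11340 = 4528.29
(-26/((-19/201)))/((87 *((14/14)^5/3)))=5226/551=9.48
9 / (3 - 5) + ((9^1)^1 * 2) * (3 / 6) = 9 / 2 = 4.50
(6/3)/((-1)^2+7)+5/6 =13/12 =1.08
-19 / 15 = -1.27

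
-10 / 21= -0.48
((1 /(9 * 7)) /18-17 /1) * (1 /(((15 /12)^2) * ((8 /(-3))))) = 4.08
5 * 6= 30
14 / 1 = 14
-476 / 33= -14.42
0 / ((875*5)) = 0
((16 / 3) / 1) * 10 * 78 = 4160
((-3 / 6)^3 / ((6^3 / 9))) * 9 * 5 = -0.23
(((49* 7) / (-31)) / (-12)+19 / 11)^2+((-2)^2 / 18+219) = 226.24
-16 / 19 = -0.84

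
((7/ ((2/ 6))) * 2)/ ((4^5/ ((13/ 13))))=21/ 512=0.04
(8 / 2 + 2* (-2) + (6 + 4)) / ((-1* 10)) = -1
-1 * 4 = -4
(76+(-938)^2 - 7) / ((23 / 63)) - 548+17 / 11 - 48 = 609629312 / 253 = 2409602.02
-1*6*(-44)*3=792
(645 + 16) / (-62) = -661 / 62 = -10.66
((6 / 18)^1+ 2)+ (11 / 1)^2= 370 / 3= 123.33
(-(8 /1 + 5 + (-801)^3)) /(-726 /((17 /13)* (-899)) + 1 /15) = 117814137837060 /156853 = 751111791.53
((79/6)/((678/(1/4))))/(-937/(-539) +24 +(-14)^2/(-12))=42581/82488192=0.00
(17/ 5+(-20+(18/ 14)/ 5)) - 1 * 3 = -677/ 35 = -19.34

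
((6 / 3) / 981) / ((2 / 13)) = 13 / 981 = 0.01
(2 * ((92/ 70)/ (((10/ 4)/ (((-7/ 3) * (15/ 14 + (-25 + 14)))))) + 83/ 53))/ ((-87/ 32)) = -24477248/ 2420775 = -10.11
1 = 1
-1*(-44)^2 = -1936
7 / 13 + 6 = 85 / 13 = 6.54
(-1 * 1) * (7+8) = -15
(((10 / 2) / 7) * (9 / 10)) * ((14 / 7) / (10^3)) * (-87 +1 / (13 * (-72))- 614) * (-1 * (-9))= -5905233 / 728000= -8.11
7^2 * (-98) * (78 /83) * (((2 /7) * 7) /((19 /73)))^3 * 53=-61780468215648 /569297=-108520628.45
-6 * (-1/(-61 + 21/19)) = -57/569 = -0.10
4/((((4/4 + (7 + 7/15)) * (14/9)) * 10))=27/889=0.03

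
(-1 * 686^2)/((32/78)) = -1147077.75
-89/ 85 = -1.05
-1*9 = -9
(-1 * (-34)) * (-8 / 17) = -16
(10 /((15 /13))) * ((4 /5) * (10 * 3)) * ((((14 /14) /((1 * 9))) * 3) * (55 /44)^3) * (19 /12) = 30875 /144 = 214.41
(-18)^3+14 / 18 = -52481 / 9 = -5831.22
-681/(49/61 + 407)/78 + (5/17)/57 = -3394621/208908648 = -0.02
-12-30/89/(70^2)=-523323/43610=-12.00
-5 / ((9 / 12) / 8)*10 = -1600 / 3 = -533.33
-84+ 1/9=-755/9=-83.89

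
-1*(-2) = 2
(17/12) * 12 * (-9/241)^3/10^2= -12393/1399752100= -0.00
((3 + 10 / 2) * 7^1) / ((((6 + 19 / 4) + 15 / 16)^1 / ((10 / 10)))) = 896 / 187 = 4.79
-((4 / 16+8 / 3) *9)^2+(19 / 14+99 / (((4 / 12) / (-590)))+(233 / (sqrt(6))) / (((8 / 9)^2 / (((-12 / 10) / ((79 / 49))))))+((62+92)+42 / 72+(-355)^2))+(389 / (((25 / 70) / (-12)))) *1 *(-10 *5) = 202870711 / 336 - 924777 *sqrt(6) / 25280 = 603692.27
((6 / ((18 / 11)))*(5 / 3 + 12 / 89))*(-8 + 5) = -5291 / 267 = -19.82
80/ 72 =10/ 9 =1.11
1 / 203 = 0.00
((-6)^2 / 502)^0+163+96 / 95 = 15676 / 95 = 165.01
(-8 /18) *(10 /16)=-5 /18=-0.28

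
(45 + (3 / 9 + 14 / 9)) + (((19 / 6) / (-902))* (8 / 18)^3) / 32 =92496473 / 1972674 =46.89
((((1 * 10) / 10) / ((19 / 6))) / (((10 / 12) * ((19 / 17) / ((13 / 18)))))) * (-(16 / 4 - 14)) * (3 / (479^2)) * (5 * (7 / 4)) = 23205 / 82828201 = 0.00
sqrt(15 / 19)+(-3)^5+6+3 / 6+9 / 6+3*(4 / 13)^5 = -87250783 / 371293+sqrt(285) / 19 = -234.10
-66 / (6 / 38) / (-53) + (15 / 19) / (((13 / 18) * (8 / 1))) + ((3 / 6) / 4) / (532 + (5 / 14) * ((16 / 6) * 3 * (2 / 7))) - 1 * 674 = -1820938213093 / 2734238624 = -665.98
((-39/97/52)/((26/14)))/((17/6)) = -63/42874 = -0.00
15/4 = 3.75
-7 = -7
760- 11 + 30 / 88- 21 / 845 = 27859571 / 37180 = 749.32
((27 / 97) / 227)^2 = 729 / 484836361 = 0.00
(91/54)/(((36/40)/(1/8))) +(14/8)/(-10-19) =9793/56376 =0.17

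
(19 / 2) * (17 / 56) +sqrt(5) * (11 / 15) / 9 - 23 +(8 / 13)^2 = -19.56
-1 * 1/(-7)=0.14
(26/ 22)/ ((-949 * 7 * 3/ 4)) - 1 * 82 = -1382770/ 16863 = -82.00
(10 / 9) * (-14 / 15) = -28 / 27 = -1.04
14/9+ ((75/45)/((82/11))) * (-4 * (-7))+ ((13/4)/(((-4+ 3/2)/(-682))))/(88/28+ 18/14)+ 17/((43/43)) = 415154/1845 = 225.02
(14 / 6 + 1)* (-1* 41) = -136.67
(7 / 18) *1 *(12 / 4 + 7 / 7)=14 / 9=1.56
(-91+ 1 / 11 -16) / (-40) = 147 / 55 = 2.67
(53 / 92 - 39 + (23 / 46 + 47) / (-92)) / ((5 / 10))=-7165 / 92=-77.88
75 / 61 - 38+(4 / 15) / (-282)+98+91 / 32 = 264521261 / 4128480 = 64.07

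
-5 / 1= -5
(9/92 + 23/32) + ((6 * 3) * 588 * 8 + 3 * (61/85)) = 5297266093/62560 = 84674.97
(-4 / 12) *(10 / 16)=-5 / 24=-0.21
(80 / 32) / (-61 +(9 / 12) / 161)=-1610 / 39281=-0.04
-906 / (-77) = 906 / 77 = 11.77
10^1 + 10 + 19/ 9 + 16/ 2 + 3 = 298/ 9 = 33.11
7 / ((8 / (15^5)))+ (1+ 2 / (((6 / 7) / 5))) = 15947179 / 24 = 664465.79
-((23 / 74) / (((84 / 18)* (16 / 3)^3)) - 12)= 50919609 / 4243456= 12.00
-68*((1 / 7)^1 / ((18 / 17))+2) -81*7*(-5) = 169459 / 63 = 2689.83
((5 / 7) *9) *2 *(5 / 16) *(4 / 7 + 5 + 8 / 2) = 15075 / 392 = 38.46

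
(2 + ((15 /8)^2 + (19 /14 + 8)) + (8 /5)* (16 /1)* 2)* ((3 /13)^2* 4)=1332027 /94640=14.07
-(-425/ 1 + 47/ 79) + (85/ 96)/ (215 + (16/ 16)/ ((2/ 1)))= 693633979/ 1634352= 424.41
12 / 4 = 3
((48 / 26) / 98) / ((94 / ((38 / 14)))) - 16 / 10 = -1676014 / 1047865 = -1.60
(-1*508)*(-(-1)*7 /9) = -3556 /9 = -395.11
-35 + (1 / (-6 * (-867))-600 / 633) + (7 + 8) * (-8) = -171171599 / 1097622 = -155.95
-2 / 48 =-1 / 24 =-0.04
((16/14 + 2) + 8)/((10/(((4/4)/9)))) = 0.12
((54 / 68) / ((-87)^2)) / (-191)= -3 / 5461454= -0.00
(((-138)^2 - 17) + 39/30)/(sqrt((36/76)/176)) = 380566 * sqrt(209)/15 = 366785.26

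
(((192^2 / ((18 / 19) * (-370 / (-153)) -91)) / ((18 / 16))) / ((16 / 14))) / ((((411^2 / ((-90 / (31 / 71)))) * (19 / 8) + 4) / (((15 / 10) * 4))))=105205596160 / 105368742771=1.00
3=3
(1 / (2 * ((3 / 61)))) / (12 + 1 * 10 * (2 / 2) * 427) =61 / 25692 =0.00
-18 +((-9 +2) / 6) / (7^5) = -259309 / 14406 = -18.00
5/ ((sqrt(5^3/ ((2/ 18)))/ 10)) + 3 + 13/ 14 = 2 * sqrt(5)/ 3 + 55/ 14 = 5.42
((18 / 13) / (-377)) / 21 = -6 / 34307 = -0.00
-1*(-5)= 5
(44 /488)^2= 121 /14884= 0.01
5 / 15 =1 / 3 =0.33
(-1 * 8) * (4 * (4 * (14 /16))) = -112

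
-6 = -6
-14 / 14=-1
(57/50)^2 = 3249/2500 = 1.30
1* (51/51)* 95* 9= 855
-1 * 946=-946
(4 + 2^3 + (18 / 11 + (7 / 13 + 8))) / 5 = 3171 / 715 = 4.43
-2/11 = -0.18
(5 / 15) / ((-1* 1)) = -1 / 3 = -0.33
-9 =-9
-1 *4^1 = -4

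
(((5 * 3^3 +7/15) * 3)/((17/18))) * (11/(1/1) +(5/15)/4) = 405384/85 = 4769.22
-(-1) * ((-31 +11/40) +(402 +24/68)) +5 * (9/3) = 262907/680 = 386.63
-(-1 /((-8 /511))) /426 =-0.15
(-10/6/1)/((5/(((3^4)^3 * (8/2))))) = -708588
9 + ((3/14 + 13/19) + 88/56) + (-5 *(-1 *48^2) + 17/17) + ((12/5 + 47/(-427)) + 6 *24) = 947497787/81130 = 11678.76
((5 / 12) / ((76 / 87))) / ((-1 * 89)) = -145 / 27056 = -0.01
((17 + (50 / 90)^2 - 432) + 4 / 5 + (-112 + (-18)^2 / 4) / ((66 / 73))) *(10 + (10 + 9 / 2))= -195670573 / 17820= -10980.39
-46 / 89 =-0.52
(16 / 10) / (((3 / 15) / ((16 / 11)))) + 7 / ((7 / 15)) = 293 / 11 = 26.64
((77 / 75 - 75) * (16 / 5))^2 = 7879757824 / 140625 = 56033.83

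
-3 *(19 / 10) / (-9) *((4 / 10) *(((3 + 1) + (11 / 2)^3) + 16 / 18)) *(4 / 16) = 234289 / 21600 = 10.85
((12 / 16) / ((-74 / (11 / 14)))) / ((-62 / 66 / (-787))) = -857043 / 128464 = -6.67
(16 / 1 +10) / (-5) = -26 / 5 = -5.20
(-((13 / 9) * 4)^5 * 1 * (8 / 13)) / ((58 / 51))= -1988759552 / 570807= -3484.12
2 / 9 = 0.22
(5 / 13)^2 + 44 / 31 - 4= -12745 / 5239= -2.43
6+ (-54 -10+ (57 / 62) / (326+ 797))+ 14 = -3063487 / 69626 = -44.00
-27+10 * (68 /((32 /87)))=7287 /4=1821.75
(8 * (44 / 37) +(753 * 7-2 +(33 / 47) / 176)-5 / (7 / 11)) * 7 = 1026555977 / 27824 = 36894.62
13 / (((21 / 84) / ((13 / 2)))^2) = 8788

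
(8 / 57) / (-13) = -0.01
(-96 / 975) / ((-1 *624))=2 / 12675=0.00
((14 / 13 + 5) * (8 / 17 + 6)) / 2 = 4345 / 221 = 19.66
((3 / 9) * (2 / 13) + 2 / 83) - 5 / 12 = -1473 / 4316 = -0.34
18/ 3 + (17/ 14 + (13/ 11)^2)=14587/ 1694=8.61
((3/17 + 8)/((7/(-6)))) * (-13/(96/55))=99385/1904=52.20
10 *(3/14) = 15/7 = 2.14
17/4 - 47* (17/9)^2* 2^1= -107287/324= -331.13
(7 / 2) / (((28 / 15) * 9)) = 5 / 24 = 0.21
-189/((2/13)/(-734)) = 901719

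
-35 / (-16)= 35 / 16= 2.19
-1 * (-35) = 35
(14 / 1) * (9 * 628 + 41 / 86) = 3402791 / 43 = 79134.67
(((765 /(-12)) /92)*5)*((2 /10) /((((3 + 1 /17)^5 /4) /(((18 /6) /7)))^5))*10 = -1787884638030843767054952272479235025 /23993392431552255524550165332958815310560886784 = -0.00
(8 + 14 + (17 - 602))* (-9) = 5067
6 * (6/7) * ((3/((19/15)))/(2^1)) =810/133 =6.09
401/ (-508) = -401/ 508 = -0.79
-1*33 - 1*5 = -38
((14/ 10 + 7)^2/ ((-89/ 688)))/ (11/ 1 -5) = -202272/ 2225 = -90.91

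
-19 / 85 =-0.22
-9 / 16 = -0.56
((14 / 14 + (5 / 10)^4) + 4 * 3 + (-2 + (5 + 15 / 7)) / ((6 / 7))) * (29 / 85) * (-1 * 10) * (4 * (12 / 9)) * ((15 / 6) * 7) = -309575 / 51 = -6070.10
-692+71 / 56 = -38681 / 56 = -690.73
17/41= 0.41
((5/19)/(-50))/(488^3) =-1/22080711680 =-0.00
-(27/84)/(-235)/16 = 9/105280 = 0.00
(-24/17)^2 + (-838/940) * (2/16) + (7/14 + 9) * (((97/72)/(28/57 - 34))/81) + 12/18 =256568438443/100868444640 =2.54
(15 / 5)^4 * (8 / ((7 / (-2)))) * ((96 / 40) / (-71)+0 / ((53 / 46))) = 15552 / 2485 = 6.26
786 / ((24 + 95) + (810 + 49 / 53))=20829 / 24643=0.85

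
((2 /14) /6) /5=0.00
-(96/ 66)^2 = -256/ 121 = -2.12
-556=-556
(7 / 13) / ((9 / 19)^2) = 2527 / 1053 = 2.40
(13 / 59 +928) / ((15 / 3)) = 10953 / 59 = 185.64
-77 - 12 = -89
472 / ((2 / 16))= 3776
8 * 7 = 56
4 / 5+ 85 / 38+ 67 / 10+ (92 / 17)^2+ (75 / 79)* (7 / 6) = 34817323 / 867578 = 40.13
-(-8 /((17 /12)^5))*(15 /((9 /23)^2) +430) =1050992640 /1419857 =740.21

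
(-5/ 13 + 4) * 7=329/ 13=25.31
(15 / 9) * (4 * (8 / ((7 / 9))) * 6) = 2880 / 7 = 411.43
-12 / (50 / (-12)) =72 / 25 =2.88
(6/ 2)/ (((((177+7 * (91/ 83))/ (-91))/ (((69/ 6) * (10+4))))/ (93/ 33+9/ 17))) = -1141854987/ 1433168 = -796.73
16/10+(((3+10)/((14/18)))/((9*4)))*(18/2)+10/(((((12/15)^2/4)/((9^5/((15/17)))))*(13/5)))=2927856767/1820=1608712.51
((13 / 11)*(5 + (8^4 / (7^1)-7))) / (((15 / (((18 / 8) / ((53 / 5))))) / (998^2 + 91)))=9714306.04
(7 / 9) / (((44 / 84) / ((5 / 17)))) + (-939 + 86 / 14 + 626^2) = 390943.58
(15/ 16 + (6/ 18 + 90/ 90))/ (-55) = -109/ 2640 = -0.04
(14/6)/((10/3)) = 7/10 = 0.70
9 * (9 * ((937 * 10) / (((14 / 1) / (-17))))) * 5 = -32256225 / 7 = -4608032.14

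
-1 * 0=0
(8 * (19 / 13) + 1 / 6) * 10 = 4625 / 39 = 118.59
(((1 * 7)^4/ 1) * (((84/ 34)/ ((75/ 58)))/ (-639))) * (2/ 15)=-3899224/ 4073625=-0.96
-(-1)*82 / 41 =2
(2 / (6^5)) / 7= 1 / 27216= 0.00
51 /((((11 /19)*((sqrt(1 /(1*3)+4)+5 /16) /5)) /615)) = -715122000 /35783+762796800*sqrt(39) /35783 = 113141.51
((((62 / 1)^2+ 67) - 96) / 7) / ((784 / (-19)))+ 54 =31981 / 784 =40.79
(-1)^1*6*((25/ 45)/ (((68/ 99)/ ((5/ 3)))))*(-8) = 1100/ 17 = 64.71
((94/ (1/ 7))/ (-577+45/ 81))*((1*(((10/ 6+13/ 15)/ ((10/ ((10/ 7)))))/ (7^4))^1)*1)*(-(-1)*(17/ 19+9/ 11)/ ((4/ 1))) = -25239/ 342550670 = -0.00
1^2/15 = 0.07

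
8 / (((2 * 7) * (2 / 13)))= 26 / 7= 3.71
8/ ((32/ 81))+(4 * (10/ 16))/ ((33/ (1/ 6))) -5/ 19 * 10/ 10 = 20.00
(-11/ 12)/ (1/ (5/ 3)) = -55/ 36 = -1.53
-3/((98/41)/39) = -4797/98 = -48.95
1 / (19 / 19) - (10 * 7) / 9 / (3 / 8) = -19.74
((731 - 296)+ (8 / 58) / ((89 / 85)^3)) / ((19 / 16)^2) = 2277283951360 / 7380320461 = 308.56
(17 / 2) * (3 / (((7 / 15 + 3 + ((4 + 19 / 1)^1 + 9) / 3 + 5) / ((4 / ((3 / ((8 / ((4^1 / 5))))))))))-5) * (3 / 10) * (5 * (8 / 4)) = -42585 / 574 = -74.19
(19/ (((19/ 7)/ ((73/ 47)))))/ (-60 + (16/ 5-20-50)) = -2555/ 29798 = -0.09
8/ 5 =1.60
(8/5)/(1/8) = 64/5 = 12.80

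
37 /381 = 0.10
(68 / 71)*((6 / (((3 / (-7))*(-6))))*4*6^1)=3808 / 71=53.63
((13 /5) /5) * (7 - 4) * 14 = 546 /25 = 21.84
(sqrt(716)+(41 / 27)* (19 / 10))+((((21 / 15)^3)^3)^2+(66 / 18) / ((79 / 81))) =460.28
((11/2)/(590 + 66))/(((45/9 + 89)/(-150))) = -0.01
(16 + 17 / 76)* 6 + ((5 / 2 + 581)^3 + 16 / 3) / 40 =90593272343 / 18240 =4966736.42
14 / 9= 1.56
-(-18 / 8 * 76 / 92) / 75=57 / 2300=0.02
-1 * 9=-9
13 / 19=0.68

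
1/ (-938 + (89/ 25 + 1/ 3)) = -75/ 70058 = -0.00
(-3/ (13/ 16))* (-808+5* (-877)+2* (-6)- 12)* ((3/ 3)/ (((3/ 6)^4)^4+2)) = 5470420992/ 567983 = 9631.31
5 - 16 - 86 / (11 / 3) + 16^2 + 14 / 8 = 9825 / 44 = 223.30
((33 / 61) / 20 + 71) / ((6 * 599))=86653 / 4384680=0.02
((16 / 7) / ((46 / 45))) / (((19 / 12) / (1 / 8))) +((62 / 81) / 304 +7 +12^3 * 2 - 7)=6850948703 / 1982232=3456.18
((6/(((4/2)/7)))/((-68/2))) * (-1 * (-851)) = -17871/34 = -525.62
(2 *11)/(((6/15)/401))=22055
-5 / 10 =-1 / 2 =-0.50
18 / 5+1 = 23 / 5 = 4.60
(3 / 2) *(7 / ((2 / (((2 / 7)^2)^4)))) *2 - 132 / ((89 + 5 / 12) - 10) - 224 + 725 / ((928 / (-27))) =-246.76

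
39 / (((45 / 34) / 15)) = 442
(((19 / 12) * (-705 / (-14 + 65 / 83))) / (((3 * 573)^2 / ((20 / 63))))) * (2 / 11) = 3705950 / 2246423406381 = 0.00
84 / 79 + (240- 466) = -17770 / 79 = -224.94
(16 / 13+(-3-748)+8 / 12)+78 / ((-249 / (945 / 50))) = -12220048 / 16185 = -755.02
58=58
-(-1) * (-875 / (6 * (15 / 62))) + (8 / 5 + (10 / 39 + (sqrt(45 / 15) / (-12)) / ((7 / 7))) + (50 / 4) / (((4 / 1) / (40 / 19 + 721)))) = 1658.64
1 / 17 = 0.06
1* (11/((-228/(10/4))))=-55/456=-0.12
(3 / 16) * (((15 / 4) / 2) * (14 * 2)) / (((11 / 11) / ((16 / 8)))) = 315 / 16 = 19.69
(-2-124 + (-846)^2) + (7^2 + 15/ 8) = 5725127/ 8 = 715640.88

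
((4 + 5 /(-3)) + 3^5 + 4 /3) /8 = 185 /6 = 30.83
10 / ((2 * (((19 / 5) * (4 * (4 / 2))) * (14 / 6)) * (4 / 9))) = 675 / 4256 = 0.16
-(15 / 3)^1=-5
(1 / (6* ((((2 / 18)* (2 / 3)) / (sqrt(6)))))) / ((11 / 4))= 9* sqrt(6) / 11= 2.00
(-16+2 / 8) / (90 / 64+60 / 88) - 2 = -334 / 35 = -9.54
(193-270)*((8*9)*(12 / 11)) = -6048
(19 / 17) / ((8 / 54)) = 513 / 68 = 7.54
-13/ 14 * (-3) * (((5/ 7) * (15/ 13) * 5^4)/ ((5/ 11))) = 309375/ 98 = 3156.89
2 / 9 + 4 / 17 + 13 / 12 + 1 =1555 / 612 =2.54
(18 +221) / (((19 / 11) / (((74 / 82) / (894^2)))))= 0.00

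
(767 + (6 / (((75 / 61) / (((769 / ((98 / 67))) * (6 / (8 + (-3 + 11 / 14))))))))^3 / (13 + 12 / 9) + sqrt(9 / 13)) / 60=sqrt(13) / 260 + 1986886962397948139803 / 90720177187500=21901268.55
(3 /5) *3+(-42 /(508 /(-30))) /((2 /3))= 7011 /1270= 5.52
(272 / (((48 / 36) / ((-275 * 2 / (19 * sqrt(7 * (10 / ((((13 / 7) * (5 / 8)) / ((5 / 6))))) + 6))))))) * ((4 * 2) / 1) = -448800 * sqrt(85566) / 20843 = -6298.59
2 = 2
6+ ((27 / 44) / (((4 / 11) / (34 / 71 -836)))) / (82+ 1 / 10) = -11.17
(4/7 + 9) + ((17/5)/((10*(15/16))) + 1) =28702/2625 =10.93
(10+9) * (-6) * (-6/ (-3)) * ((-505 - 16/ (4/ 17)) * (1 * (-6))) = -783864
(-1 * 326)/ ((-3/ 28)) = 9128/ 3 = 3042.67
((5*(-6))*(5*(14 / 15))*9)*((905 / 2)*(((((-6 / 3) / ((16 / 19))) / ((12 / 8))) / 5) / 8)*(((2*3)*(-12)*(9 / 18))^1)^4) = 37906308720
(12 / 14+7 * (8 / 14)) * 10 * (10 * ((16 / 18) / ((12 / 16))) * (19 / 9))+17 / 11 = 22768117 / 18711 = 1216.83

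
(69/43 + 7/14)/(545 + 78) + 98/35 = 750997/267890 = 2.80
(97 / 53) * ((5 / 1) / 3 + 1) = 776 / 159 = 4.88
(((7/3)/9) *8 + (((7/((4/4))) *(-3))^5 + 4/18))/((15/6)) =-44108266/27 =-1633639.48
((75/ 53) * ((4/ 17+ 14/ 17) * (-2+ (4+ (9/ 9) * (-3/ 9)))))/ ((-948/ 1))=-0.00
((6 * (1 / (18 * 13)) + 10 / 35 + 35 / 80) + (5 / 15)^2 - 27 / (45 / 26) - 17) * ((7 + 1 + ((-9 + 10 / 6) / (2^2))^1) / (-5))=76945459 / 1965600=39.15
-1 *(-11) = 11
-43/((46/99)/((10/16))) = -21285/368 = -57.84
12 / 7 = 1.71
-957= -957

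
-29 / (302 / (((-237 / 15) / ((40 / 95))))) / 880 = 43529 / 10630400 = 0.00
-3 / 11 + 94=1031 / 11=93.73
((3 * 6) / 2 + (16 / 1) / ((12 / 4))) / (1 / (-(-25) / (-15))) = -215 / 9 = -23.89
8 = 8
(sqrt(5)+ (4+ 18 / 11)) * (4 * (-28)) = -6944 / 11-112 * sqrt(5) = -881.71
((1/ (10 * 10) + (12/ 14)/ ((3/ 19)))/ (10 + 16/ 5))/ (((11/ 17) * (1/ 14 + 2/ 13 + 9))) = 280449/ 4063180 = 0.07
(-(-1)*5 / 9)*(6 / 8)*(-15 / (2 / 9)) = -225 / 8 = -28.12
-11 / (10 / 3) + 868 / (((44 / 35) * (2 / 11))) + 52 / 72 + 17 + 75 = 349823 / 90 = 3886.92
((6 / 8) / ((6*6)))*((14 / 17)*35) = 245 / 408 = 0.60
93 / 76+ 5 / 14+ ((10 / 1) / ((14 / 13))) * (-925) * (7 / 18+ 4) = -180487681 / 4788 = -37695.84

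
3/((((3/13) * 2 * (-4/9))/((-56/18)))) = 45.50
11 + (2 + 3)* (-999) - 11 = -4995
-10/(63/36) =-40/7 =-5.71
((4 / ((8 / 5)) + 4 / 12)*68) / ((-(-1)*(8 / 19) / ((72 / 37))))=32946 / 37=890.43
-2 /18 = -1 /9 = -0.11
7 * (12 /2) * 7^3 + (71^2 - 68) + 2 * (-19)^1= 19341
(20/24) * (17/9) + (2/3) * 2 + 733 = 39739/54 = 735.91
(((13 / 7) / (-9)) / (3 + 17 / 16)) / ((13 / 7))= -16 / 585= -0.03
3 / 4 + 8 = 35 / 4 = 8.75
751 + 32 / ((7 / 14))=815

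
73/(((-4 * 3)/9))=-219/4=-54.75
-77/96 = -0.80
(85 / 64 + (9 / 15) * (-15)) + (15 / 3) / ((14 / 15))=-1037 / 448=-2.31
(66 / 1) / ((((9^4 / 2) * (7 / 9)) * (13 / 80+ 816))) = 3520 / 111063393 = 0.00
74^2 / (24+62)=2738 / 43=63.67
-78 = -78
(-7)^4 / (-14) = -343 / 2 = -171.50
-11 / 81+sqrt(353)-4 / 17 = -511 / 1377+sqrt(353) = 18.42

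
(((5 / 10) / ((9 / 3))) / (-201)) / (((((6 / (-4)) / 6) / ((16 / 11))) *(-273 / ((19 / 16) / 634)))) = -19 / 574026453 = -0.00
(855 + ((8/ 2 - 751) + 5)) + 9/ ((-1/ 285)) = -2452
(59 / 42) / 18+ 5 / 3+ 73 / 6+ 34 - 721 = -508855 / 756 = -673.09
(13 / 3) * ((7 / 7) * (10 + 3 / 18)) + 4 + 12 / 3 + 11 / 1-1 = 1117 / 18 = 62.06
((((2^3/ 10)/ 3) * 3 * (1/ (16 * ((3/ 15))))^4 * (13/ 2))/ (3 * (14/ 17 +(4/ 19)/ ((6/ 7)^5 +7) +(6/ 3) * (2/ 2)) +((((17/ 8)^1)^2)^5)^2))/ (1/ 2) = 4632546612736530841600000/ 164651660002453939705649309474003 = 0.00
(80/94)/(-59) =-40/2773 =-0.01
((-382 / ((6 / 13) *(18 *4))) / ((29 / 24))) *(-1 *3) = 2483 / 87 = 28.54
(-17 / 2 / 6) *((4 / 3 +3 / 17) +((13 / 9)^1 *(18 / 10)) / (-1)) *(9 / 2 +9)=417 / 20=20.85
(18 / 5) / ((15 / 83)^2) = 13778 / 125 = 110.22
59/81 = 0.73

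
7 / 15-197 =-2948 / 15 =-196.53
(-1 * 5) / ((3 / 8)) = -40 / 3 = -13.33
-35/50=-7/10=-0.70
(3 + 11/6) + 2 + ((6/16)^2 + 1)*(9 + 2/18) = 4961/288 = 17.23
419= 419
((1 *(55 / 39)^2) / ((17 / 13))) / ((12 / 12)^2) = 3025 / 1989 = 1.52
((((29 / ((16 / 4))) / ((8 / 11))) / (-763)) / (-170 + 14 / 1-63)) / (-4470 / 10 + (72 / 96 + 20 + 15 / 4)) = -319 / 2259151440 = -0.00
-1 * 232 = -232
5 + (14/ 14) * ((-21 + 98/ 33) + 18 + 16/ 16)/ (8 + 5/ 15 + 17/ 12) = 6563/ 1287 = 5.10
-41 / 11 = -3.73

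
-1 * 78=-78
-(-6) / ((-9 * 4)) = -1 / 6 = -0.17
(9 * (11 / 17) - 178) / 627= -2927 / 10659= -0.27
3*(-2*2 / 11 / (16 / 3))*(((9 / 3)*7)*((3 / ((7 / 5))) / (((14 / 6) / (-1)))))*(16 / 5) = 972 / 77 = 12.62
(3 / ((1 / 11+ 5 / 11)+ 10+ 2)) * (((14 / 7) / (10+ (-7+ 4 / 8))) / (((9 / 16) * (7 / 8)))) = 2816 / 10143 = 0.28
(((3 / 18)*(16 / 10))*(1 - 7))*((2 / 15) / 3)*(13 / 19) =-0.05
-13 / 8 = -1.62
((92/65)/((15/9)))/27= 92/2925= 0.03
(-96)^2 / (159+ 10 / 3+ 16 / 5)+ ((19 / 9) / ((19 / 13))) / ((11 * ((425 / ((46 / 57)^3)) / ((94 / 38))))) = 20466291304526968 / 367602970524075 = 55.67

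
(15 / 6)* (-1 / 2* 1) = -5 / 4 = -1.25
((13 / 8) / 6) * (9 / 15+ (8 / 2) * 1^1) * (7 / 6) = 1.45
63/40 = 1.58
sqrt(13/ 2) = sqrt(26)/ 2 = 2.55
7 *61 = 427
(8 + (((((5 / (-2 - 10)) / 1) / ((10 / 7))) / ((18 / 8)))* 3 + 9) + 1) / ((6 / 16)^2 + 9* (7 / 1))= 10144 / 36369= 0.28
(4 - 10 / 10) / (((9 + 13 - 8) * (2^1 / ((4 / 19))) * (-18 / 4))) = -2 / 399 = -0.01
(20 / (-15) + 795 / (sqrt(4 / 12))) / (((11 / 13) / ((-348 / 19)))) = 6032 / 209 - 3596580 * sqrt(3) / 209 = -29777.16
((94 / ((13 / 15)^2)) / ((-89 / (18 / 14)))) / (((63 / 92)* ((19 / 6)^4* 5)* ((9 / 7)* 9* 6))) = -1037760 / 13721107127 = -0.00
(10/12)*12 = 10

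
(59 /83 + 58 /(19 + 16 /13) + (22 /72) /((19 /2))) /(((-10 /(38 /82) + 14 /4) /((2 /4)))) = -0.10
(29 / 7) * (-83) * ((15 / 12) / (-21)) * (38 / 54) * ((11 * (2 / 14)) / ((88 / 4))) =228665 / 222264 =1.03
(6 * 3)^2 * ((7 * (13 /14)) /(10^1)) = 1053 /5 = 210.60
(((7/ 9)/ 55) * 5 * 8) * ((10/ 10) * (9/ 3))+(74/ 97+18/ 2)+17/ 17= 39884/ 3201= 12.46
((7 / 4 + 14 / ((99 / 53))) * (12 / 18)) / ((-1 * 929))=-3661 / 551826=-0.01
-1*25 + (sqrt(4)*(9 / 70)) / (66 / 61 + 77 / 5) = -879176 / 35189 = -24.98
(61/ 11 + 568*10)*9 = 562869/ 11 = 51169.91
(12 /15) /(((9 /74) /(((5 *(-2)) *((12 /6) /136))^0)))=296 /45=6.58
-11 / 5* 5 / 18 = -11 / 18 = -0.61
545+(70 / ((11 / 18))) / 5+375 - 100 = 842.91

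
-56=-56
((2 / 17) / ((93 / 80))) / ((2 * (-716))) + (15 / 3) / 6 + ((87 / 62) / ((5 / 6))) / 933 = 734965321 / 880126890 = 0.84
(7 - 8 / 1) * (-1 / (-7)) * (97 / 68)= -97 / 476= -0.20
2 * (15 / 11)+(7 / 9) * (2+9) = 1117 / 99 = 11.28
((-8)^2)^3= 262144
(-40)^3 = -64000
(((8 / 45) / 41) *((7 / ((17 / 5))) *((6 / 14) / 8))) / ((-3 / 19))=-19 / 6273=-0.00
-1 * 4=-4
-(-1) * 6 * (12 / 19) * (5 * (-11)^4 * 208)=1096318080 / 19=57700951.58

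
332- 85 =247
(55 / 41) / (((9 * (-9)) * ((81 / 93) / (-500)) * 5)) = 170500 / 89667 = 1.90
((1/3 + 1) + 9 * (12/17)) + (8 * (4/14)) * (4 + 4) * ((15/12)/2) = 6824/357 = 19.11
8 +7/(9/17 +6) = 1007/111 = 9.07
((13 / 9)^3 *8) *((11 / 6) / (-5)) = -96668 / 10935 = -8.84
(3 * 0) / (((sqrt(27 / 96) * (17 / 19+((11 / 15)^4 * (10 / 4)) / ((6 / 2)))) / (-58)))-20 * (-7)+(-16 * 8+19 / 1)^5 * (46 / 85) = -8326670674.75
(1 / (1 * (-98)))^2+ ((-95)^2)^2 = 782251802501 / 9604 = 81450625.00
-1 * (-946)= 946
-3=-3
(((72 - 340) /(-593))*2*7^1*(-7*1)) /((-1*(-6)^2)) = 6566 /5337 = 1.23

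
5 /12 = 0.42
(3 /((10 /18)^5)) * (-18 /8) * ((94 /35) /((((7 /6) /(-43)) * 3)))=3222126783 /765625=4208.49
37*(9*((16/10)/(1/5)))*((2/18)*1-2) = -5032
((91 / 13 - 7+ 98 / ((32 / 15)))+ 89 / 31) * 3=72627 / 496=146.43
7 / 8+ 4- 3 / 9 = 109 / 24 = 4.54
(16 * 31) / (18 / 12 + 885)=992 / 1773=0.56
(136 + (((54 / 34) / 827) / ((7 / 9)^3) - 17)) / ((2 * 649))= 26084813 / 284511983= 0.09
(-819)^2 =670761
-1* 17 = -17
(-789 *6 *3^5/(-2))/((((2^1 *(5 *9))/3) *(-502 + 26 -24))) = -38.35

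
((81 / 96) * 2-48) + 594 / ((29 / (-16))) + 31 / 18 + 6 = -366.31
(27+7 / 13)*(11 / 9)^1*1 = 3938 / 117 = 33.66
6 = 6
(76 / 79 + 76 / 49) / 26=0.10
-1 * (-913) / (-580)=-913 / 580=-1.57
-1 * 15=-15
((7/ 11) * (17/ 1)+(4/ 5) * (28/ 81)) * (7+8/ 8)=395416/ 4455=88.76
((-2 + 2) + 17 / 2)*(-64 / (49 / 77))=-5984 / 7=-854.86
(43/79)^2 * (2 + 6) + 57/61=1258049/380701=3.30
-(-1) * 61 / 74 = 61 / 74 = 0.82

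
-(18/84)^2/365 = -0.00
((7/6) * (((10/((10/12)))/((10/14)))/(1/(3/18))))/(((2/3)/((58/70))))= 203/50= 4.06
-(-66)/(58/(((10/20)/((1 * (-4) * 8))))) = -33/1856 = -0.02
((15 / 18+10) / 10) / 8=13 / 96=0.14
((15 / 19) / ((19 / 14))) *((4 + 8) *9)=22680 / 361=62.83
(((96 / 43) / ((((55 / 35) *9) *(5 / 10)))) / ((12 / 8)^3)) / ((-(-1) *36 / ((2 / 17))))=1792 / 5861889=0.00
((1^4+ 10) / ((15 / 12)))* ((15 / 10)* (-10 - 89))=-6534 / 5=-1306.80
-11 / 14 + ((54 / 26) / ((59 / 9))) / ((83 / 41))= -560789 / 891254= -0.63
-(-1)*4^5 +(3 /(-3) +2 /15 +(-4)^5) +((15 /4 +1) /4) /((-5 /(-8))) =31 /30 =1.03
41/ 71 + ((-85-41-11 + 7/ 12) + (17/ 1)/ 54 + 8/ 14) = -134.95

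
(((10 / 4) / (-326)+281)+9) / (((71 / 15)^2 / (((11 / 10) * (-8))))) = -93592125 / 821683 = -113.90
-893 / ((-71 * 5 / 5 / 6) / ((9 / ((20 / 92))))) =1109106 / 355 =3124.24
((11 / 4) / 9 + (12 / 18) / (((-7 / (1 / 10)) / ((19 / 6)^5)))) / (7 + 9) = -2226619 / 13063680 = -0.17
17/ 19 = 0.89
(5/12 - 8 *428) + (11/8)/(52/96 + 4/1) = -4477651/1308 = -3423.28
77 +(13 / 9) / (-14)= 9689 / 126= 76.90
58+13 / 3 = 62.33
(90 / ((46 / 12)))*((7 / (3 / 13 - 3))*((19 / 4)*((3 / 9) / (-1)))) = 8645 / 92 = 93.97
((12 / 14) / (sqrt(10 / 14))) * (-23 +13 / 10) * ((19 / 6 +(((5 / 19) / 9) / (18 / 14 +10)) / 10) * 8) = -10609936 * sqrt(35) / 112575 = -557.58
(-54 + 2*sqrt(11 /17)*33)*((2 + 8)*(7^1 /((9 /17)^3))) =-687820 /27 + 445060*sqrt(187) /243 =-429.12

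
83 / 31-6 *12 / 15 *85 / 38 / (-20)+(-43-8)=-47.79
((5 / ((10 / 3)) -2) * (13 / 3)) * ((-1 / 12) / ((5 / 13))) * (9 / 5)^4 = 123201 / 25000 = 4.93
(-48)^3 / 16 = -6912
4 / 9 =0.44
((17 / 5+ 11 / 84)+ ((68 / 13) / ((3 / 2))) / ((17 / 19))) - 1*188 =-985921 / 5460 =-180.57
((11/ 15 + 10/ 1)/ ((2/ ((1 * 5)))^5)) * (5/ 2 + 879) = 177401875/ 192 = 923968.10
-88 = -88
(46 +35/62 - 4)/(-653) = -2639/40486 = -0.07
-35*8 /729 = -280 /729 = -0.38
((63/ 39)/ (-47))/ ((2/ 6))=-0.10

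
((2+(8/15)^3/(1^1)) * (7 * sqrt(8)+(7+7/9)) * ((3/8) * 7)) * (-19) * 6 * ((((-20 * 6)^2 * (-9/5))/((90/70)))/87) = 1514446528/1305+1514446528 * sqrt(2)/725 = 4114634.48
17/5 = 3.40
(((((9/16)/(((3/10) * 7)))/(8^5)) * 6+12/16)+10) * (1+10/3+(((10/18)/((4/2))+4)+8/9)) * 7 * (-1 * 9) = -1686609423/262144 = -6433.90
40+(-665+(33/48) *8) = -619.50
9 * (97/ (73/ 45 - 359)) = -39285/ 16082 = -2.44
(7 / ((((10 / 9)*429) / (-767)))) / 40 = -1239 / 4400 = -0.28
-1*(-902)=902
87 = 87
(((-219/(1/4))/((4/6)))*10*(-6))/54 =1460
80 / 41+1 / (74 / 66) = 4313 / 1517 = 2.84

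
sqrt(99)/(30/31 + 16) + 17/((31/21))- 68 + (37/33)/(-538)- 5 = -33840271/550374 + 93*sqrt(11)/526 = -60.90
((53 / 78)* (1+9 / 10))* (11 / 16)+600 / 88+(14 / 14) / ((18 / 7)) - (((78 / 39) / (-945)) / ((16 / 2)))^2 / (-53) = 3506336706857 / 433167134400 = 8.09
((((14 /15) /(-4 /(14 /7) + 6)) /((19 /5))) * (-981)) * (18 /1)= -20601 /19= -1084.26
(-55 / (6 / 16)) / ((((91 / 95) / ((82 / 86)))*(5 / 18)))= -2056560 / 3913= -525.57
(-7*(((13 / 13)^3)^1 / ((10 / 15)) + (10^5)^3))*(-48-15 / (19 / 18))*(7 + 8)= 6532105263157904535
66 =66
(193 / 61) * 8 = 25.31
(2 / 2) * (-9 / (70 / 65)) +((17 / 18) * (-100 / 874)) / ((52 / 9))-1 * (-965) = 152168291 / 159068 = 956.62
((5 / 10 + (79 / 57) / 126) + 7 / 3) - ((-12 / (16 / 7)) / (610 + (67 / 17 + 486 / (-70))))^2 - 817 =-677968126939746607 / 832725352376064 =-814.16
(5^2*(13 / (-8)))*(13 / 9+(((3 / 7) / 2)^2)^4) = -6235227952525 / 106256812032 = -58.68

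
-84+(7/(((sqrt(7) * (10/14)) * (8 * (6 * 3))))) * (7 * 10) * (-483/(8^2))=-84- 7889 * sqrt(7)/1536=-97.59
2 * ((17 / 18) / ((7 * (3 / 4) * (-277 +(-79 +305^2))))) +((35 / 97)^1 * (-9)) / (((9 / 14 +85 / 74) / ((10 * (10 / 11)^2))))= -178614412332397 / 11922885652986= -14.98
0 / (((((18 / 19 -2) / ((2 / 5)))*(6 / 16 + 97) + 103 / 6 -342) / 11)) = 0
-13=-13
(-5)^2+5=30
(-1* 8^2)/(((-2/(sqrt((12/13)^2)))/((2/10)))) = 384/65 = 5.91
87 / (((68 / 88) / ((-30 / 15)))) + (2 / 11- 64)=-54042 / 187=-288.99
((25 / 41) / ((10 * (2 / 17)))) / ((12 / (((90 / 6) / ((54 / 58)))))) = 12325 / 17712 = 0.70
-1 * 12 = -12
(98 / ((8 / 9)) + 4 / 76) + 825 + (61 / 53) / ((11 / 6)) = 41469205 / 44308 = 935.93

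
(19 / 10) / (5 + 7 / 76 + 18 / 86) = 31046 / 86625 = 0.36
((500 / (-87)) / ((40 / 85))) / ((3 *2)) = -2.04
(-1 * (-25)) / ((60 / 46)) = 115 / 6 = 19.17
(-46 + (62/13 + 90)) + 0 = 634/13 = 48.77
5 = 5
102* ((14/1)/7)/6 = 34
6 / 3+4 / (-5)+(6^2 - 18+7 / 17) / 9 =2483 / 765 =3.25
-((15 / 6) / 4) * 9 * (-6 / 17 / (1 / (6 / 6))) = 135 / 68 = 1.99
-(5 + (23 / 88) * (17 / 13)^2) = -81007 / 14872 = -5.45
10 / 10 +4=5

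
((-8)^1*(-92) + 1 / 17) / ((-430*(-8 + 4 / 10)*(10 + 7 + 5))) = 291 / 28424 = 0.01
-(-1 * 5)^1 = 5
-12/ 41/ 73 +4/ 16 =2945/ 11972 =0.25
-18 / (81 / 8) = -1.78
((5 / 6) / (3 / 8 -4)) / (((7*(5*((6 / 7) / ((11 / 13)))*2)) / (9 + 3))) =-44 / 1131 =-0.04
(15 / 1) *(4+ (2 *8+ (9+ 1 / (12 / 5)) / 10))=2513 / 8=314.12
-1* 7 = -7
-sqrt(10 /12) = -sqrt(30) /6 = -0.91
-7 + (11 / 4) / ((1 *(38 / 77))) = -217 / 152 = -1.43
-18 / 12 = -3 / 2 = -1.50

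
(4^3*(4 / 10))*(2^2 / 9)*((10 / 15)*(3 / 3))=1024 / 135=7.59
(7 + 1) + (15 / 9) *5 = 49 / 3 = 16.33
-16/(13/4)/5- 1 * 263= -17159/65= -263.98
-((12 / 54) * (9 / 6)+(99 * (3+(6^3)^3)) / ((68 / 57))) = -170605366439 / 204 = -836300815.88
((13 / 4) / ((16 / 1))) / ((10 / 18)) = 117 / 320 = 0.37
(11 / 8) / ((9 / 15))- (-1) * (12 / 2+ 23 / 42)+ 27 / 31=9.71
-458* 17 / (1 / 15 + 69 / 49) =-2861355 / 542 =-5279.25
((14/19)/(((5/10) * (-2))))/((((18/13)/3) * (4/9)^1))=-273/76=-3.59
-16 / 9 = -1.78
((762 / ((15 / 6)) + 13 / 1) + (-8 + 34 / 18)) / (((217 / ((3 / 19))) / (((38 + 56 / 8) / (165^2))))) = 14026 / 37416225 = 0.00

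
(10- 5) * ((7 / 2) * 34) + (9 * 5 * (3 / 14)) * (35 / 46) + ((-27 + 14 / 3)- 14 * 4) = 144625 / 276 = 524.00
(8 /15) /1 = 8 /15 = 0.53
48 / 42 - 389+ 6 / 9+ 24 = -7627 / 21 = -363.19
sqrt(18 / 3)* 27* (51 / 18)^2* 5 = 4335* sqrt(6) / 4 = 2654.63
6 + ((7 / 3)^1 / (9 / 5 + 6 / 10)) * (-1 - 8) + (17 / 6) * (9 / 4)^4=35771 / 512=69.87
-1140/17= -67.06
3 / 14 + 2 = 31 / 14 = 2.21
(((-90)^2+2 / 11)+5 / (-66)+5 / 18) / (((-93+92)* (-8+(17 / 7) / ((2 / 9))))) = -11227132 / 4059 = -2765.98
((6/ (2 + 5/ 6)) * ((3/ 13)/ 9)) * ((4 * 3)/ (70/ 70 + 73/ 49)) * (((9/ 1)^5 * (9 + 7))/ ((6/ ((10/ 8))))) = 694416240/ 13481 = 51510.74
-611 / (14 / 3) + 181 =701 / 14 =50.07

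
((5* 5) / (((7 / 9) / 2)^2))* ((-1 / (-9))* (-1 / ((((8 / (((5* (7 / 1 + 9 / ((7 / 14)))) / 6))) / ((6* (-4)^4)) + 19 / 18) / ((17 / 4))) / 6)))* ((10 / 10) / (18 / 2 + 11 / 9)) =-1858950000 / 42836143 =-43.40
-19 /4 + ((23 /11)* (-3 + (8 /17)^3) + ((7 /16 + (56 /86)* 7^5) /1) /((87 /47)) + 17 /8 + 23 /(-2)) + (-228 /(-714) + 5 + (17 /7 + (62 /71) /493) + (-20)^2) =10128688131189203 /1607694510576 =6300.13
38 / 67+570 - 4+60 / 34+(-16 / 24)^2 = 5830526 / 10251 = 568.78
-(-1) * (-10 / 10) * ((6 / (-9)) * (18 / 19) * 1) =12 / 19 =0.63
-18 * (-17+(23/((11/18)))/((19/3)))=41598/209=199.03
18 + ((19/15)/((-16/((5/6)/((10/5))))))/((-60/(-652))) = 152423/8640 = 17.64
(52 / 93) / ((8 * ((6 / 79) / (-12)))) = -11.04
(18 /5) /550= 9 /1375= 0.01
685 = 685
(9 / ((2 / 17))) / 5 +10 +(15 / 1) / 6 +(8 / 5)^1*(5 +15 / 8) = 194 / 5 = 38.80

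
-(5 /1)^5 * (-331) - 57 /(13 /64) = 13443227 /13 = 1034094.38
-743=-743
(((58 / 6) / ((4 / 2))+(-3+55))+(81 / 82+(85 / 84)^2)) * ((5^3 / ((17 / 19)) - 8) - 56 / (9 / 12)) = 49521794941 / 14754096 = 3356.48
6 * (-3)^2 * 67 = 3618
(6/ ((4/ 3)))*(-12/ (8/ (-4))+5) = 99/ 2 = 49.50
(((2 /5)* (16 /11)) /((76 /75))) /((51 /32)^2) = 40960 /181203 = 0.23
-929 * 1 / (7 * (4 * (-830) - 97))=929 / 23919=0.04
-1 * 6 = -6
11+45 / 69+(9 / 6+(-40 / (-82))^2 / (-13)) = 13202665 / 1005238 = 13.13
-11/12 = -0.92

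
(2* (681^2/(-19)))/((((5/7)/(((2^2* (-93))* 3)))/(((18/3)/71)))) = 6445487.20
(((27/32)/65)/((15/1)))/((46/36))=81/119600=0.00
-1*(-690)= 690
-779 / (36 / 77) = -59983 / 36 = -1666.19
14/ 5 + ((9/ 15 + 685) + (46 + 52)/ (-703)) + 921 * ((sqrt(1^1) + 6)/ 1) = 25080441/ 3515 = 7135.26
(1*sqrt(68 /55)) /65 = 2*sqrt(935) /3575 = 0.02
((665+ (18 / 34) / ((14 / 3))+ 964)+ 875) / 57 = 595979 / 13566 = 43.93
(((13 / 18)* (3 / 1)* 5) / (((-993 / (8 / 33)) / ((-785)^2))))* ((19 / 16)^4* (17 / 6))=-88739299338625 / 9663971328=-9182.49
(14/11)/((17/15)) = 210/187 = 1.12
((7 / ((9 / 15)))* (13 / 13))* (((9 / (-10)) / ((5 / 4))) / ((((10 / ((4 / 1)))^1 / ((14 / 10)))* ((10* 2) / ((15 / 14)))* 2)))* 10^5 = -12600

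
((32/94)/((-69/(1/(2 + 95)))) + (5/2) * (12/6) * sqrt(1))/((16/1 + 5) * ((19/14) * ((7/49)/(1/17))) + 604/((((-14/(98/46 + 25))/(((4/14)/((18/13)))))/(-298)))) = 154138222/2220991594805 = 0.00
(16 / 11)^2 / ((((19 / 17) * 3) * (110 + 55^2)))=0.00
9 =9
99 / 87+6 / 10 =252 / 145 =1.74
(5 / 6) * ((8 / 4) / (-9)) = -0.19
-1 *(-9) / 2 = 9 / 2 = 4.50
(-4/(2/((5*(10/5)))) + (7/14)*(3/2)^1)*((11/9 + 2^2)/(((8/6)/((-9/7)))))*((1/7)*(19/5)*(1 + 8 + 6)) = 88407/112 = 789.35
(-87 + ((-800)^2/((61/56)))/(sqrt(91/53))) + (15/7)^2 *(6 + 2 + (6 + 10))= 1137/49 + 5120000 *sqrt(4823)/793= 448412.67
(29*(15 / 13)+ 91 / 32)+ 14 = 20927 / 416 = 50.31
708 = 708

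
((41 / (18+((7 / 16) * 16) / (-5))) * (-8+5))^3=-406.81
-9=-9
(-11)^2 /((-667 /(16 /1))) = -2.90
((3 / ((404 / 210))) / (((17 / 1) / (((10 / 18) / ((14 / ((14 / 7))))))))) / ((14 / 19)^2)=0.01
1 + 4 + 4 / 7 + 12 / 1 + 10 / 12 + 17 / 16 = 6541 / 336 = 19.47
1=1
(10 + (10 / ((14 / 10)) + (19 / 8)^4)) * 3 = 4211301 / 28672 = 146.88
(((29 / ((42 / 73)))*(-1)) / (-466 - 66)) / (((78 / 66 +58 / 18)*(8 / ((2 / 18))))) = 23287 / 77935872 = 0.00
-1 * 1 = -1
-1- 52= -53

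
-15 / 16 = -0.94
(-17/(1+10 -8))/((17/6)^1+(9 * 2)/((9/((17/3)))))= -2/5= -0.40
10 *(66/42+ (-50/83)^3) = 54146570/4002509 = 13.53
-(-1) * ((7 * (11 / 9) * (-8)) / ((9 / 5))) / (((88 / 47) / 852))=-467180 / 27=-17302.96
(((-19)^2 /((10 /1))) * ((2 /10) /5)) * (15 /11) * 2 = 1083 /275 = 3.94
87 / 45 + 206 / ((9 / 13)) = 13477 / 45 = 299.49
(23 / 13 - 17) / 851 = -198 / 11063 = -0.02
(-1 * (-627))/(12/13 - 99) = -2717/425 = -6.39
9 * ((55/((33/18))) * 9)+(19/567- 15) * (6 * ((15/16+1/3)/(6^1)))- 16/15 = 163970509/68040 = 2409.91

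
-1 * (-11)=11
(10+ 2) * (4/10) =24/5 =4.80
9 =9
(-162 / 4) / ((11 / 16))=-648 / 11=-58.91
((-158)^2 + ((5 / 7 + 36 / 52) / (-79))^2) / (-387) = -1290182499428 / 20000826027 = -64.51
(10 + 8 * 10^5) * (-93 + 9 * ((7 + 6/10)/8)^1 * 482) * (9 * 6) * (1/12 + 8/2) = 1421131443921/2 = 710565721960.50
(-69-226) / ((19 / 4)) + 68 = 112 / 19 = 5.89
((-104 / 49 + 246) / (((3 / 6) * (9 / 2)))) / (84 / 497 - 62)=-339380 / 193599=-1.75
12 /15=4 /5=0.80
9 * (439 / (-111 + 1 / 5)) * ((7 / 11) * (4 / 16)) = -138285 / 24376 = -5.67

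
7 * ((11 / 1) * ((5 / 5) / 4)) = 77 / 4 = 19.25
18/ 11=1.64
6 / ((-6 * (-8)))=1 / 8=0.12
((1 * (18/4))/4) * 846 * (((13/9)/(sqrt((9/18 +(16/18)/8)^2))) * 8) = 197964/11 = 17996.73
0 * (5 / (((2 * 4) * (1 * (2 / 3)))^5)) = 0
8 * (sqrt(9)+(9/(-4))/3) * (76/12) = 114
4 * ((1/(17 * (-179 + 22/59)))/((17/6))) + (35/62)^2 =1241875457/3902647908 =0.32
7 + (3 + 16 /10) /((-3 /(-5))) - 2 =38 /3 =12.67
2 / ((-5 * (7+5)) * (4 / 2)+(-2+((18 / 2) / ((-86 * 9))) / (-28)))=-4816 / 293775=-0.02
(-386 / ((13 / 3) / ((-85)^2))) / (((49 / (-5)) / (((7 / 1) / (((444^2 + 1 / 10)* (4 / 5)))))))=2.91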